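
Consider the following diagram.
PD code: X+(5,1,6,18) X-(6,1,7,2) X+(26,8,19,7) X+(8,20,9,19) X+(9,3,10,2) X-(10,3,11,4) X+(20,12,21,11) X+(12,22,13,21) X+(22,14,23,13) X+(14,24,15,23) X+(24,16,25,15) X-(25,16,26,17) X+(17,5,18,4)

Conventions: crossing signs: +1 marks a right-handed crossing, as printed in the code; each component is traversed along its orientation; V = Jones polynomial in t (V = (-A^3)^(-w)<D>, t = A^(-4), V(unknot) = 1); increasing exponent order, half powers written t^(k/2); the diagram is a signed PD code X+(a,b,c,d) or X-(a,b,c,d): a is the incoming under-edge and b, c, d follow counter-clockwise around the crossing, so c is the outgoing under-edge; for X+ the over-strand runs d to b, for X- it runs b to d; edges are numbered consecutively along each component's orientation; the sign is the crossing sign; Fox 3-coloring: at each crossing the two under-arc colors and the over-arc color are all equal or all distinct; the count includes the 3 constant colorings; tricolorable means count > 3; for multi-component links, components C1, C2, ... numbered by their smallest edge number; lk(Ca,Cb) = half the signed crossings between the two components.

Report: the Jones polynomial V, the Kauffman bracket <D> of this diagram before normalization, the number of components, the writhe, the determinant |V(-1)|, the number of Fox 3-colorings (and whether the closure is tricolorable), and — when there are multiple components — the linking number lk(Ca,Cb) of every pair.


Jones polynomial: V(t) = -t^(5/2) - t^(9/2) + t^(11/2) - t^(13/2) + t^(15/2) - t^(17/2)
<D> = A^-13 - A^-9 + A^-5 - A^-1 + A^3 + A^11; writhe +7
components 2, writhe +7 (13 crossings)
linking number lk(C1,C2) = +3
3-colorings: 9 of 3^13, det 6 — tricolorable
note: det 6 = |V(-1)|; divisible by 3, so tricolorable


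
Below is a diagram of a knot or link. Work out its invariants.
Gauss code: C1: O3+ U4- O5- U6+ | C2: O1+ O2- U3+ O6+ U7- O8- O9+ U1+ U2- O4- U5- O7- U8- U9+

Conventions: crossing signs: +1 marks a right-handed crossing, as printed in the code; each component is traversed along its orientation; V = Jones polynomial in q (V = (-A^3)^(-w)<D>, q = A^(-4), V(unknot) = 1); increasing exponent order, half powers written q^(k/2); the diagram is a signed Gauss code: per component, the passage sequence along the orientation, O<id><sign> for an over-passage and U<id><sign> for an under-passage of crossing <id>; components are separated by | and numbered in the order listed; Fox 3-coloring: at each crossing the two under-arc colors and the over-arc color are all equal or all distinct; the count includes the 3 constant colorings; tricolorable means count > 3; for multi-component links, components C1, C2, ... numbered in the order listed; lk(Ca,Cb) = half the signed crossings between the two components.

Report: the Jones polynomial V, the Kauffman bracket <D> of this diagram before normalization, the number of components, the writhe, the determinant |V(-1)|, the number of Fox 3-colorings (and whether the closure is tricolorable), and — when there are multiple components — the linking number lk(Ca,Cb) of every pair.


V = q^(-7/2) - 2q^(-5/2) + q^(-3/2) - 2q^(-1/2) + q^(1/2) - q^(3/2)
<D> = A^-9 - A^-5 + 2A^-1 - A^3 + 2A^7 - A^11 (w = -1)
2 components over 9 crossings, w = -1
lk(C1,C2): 0
3 Fox colorings among 3^9, |V(-1)| = 8: not tricolorable
why: w = -1 shifts under R1 moves; the (-A^3)^(1) factor cancels that in V


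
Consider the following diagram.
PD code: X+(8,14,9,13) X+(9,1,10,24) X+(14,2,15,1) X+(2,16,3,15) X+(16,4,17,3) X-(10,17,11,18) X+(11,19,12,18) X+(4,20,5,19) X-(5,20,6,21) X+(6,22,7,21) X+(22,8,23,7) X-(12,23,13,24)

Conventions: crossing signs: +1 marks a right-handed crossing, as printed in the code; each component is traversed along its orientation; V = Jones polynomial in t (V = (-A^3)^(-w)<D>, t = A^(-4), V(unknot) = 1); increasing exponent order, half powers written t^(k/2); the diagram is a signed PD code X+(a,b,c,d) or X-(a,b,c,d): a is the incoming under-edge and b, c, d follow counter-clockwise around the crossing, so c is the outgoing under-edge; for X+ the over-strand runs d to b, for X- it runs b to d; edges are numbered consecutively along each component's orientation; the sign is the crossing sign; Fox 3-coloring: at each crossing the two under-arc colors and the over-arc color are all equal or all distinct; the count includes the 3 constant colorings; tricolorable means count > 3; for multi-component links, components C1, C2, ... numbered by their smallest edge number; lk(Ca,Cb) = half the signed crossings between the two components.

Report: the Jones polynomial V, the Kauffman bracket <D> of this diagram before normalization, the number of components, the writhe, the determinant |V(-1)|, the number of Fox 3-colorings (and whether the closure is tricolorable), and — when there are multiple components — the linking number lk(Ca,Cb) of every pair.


V(t) = t^2 + t^4 - t^5 + t^6 - t^7
bracket: -A^-10 + A^-6 - A^-2 + A^2 + A^10, w = +6
1 component, writhe +6, over 12 crossings
det 5, colorings 3 of 3^12 — not tricolorable
observation: det 5 = |V(-1)|; not divisible by 3, so not tricolorable


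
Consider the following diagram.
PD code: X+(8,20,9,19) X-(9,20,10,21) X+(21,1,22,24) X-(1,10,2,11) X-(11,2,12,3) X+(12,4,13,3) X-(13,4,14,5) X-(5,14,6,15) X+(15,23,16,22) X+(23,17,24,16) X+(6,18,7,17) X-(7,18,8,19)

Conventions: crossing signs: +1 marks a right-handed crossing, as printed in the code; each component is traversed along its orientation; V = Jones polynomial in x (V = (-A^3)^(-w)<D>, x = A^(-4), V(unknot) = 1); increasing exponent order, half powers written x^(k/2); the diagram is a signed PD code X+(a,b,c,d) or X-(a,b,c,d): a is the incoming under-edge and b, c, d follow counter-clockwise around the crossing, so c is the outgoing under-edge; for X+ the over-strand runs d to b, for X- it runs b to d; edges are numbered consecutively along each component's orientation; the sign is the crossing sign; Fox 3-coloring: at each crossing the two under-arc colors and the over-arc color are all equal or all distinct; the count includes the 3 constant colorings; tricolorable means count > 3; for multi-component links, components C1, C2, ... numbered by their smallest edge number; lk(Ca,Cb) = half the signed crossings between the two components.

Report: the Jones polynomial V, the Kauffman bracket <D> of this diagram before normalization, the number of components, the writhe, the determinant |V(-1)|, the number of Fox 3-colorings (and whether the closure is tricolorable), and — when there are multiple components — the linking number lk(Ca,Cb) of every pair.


Jones polynomial: V(x) = -x^-3 + x^-2 - x^-1 + 3 - x + x^2 - x^3
<D> = -A^-12 + A^-8 - A^-4 + 3 - A^4 + A^8 - A^12; writhe 0
components 1, writhe 0 (12 crossings)
3-colorings: 27 of 3^12, det 9 — tricolorable
note: V is palindromic (span 6, det 9): x -> 1/x fixes it; necessary, not sufficient, for amphichirality


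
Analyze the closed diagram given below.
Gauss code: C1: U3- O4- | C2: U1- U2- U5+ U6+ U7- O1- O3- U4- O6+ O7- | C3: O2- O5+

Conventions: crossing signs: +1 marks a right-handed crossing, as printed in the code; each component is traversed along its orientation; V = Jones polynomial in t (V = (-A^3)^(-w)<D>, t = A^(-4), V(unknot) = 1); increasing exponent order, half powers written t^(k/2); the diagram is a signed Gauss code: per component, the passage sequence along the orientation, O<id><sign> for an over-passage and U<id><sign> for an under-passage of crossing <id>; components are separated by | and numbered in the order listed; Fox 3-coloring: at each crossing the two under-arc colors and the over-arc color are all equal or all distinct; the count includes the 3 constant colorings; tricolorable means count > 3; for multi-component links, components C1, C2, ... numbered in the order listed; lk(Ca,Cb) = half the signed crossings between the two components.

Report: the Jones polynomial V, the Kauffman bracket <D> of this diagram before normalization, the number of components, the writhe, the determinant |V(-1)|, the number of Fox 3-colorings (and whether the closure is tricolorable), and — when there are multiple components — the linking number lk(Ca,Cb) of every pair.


Jones polynomial: V(t) = t^-3 + t^-2 + t^-1 + 1
<D> = -A^-9 - A^-5 - A^-1 - A^3; writhe -3
components 3, writhe -3 (7 crossings)
linking number lk(C1,C2) = -1
lk(C1,C3): 0
lk(C2,C3) = 0
3-colorings: 9 of 3^8, det 0 — tricolorable
note: the span of V is 3, within the link bound 7 + 3 - 1


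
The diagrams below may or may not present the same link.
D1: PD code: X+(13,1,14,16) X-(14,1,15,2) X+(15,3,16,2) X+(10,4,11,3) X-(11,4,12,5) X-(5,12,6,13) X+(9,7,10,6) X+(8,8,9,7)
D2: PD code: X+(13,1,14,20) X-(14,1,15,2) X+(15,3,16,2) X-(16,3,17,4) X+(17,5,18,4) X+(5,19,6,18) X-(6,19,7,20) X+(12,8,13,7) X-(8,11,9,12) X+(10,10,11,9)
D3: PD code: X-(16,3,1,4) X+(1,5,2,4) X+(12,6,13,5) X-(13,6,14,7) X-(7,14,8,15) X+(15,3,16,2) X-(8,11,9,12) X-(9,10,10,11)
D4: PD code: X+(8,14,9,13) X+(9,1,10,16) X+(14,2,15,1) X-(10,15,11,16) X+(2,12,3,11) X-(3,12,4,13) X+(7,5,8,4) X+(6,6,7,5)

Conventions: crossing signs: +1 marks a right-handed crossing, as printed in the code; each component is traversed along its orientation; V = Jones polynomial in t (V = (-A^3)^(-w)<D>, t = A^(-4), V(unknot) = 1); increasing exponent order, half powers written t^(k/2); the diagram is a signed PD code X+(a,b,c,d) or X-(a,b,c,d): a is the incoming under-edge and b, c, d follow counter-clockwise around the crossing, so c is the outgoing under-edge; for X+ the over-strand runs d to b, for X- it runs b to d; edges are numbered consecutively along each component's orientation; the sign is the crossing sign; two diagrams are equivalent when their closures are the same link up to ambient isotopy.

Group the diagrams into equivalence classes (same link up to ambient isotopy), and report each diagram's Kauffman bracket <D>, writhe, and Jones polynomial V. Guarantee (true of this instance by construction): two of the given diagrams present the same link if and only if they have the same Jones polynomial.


equivalence classes: {D1, D2, D3, D4}
D1 (bracket A^6; 8 crossings at w = +2): V = 1
V(D2) = 1  (w +2, c 10, <D> = A^6)
V(D3) = 1  (w -2, c 8, <D> = A^-6)
V(D4) = 1  [8 crossings, <D> = A^12, w = +4]
key observation: all 4 diagrams share one V(t), hence one class


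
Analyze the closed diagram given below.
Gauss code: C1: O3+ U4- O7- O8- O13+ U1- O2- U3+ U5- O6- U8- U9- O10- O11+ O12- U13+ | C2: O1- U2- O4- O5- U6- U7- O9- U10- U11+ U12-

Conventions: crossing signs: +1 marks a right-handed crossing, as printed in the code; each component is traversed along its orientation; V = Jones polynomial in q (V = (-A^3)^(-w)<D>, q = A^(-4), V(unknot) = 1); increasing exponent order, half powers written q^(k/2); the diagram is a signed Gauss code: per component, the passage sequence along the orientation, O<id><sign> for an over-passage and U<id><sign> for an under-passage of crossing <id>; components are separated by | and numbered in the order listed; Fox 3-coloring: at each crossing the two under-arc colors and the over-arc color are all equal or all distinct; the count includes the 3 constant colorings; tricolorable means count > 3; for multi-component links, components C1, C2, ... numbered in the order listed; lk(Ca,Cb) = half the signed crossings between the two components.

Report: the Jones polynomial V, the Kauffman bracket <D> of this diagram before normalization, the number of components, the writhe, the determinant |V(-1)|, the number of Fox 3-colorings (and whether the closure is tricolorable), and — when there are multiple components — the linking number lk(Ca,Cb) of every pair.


Jones polynomial: V(q) = -q^(-21/2) + 2q^(-19/2) - 4q^(-17/2) + 4q^(-15/2) - 4q^(-13/2) + 4q^(-11/2) - 3q^(-9/2) + q^(-7/2) - q^(-5/2)
<D> = A^-11 - A^-7 + 3A^-3 - 4A + 4A^5 - 4A^9 + 4A^13 - 2A^17 + A^21; writhe -7
components 2, writhe -7 (13 crossings)
linking number lk(C1,C2) = -4
3-colorings: 9 of 3^13, det 24 — tricolorable
note: w = -7 shifts under R1 moves; the (-A^3)^(7) factor cancels that in V


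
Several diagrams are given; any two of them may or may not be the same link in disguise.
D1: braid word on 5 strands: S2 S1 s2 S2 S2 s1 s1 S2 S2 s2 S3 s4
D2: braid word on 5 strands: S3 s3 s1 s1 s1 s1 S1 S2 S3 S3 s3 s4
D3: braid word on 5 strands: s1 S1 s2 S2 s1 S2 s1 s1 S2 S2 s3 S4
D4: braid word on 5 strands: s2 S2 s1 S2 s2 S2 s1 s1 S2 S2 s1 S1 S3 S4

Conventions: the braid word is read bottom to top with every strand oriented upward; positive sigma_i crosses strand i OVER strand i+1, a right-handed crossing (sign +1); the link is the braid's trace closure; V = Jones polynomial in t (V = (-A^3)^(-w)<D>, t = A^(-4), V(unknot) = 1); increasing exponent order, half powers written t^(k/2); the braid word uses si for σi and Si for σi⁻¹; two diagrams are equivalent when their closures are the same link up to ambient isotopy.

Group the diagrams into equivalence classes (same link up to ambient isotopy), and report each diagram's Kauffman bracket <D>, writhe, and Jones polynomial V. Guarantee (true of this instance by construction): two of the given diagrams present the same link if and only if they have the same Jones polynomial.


classes: {D1} | {D2} | {D3, D4}
V(D1) = 1  [12 crossings, <D> = A^-6, w = -2]
V(D2) = t + t^3 - t^4  [12 crossings, <D> = -A^-10 + A^-6 + A^2, w = +2]
D3 (bracket -A^-12 + 2A^-8 - 2A^-4 + 3 - 2A^4 + 2A^8 - A^12; 12 crossings at w = 0): V = -t^-3 + 2t^-2 - 2t^-1 + 3 - 2t + 2t^2 - t^3
V(D4) = -t^-3 + 2t^-2 - 2t^-1 + 3 - 2t + 2t^2 - t^3  [14 crossings, <D> = -A^-18 + 2A^-14 - 2A^-10 + 3A^-6 - 2A^-2 + 2A^2 - A^6, w = -2]
note: 3 values of V(t) split the 4 diagrams


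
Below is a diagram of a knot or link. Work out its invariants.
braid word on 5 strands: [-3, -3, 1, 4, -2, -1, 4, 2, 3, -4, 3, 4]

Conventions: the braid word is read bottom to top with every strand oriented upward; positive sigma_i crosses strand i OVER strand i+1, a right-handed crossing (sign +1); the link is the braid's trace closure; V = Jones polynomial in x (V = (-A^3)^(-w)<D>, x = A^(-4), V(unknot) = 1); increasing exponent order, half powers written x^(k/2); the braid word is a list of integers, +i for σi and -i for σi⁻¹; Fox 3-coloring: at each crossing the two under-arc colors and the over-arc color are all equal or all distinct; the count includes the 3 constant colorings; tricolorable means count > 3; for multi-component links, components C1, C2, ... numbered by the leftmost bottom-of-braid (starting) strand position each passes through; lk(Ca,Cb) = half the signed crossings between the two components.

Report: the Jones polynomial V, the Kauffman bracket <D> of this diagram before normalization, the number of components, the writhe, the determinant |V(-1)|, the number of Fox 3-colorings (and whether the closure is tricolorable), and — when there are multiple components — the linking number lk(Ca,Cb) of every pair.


V(x) = -x^-1 + 2 - x + 2x^2 - x^3 + x^4 - x^5
bracket: -A^-14 + A^-10 - A^-6 + 2A^-2 - A^2 + 2A^6 - A^10, w = +2
1 component, writhe +2, over 12 crossings
det 9, colorings 9 of 3^12 — tricolorable
observation: w = +2 (over 12 crossings) is diagram-only; (-A^3)^(-2) removes it from V


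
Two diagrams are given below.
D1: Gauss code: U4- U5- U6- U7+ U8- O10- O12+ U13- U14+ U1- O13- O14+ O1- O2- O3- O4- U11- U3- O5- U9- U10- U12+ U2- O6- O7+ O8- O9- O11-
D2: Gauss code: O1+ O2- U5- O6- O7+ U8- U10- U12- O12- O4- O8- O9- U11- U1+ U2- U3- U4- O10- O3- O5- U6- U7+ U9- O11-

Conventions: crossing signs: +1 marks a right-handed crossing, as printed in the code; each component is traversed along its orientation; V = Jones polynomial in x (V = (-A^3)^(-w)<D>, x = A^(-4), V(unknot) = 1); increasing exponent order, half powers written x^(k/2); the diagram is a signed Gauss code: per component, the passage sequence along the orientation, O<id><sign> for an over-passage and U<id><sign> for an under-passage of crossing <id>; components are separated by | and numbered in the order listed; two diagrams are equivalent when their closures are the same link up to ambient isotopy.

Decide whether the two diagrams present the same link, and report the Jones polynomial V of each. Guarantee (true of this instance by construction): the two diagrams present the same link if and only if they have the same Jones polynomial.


equivalent: yes
V(D1) = -x^-7 + x^-6 - x^-5 + x^-4 + x^-2  (w -8, c 14, <D> = A^-16 + A^-8 - A^-4 + 1 - A^4)
V(D2) = -x^-7 + x^-6 - x^-5 + x^-4 + x^-2  (w -8, c 12, <D> = A^-16 + A^-8 - A^-4 + 1 - A^4)
why: all 2 diagrams share one V(x), hence one class


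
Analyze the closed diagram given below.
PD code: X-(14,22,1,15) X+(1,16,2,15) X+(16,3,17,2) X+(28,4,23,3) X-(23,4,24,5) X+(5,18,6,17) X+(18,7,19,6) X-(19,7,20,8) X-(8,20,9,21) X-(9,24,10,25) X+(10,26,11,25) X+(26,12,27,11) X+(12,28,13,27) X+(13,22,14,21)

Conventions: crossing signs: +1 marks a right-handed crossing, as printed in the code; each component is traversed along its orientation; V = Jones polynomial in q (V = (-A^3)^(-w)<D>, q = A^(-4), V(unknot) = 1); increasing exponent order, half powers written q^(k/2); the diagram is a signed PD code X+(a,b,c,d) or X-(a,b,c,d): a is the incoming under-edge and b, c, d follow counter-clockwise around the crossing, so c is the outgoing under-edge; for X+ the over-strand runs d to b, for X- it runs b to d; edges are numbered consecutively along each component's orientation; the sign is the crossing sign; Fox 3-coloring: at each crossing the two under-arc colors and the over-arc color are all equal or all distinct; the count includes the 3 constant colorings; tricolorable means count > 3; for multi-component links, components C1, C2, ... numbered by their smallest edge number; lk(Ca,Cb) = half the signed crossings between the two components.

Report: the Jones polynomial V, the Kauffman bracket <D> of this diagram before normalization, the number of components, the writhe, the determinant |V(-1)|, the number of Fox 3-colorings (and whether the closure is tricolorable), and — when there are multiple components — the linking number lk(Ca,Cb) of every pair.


V = q + 2q^3 + q^5
<D> = A^-8 + 2 + A^8 (w = +4)
3 components over 14 crossings, w = +4
lk(C1,C2): +1
lk(C1,C3) = +1
linking number lk(C2,C3) = 0
3 Fox colorings among 3^14, |V(-1)| = 4: not tricolorable
why: summing lk over 3 pairs gives +2


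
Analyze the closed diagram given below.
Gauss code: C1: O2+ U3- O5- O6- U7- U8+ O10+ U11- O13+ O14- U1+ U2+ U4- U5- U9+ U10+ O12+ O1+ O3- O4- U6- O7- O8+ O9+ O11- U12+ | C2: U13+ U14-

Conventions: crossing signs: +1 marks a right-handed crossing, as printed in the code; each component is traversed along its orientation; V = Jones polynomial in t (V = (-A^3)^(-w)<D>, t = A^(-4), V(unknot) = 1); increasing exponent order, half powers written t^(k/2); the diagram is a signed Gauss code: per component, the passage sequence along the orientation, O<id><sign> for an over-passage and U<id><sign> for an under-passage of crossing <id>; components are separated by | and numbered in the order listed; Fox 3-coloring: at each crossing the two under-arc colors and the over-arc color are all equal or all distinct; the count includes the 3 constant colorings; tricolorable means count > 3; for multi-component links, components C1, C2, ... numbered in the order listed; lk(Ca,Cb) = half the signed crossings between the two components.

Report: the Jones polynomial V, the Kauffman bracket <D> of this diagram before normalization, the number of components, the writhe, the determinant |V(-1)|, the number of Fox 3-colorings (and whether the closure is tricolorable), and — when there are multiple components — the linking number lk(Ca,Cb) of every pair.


Jones polynomial: V(t) = -t^(-1/2) - t^(1/2)
<D> = -A^-2 - A^2; writhe 0
components 2, writhe 0 (14 crossings)
linking number lk(C1,C2) = 0
3-colorings: 9 of 3^14, det 0 — tricolorable
note: summing lk over 1 pair gives 0


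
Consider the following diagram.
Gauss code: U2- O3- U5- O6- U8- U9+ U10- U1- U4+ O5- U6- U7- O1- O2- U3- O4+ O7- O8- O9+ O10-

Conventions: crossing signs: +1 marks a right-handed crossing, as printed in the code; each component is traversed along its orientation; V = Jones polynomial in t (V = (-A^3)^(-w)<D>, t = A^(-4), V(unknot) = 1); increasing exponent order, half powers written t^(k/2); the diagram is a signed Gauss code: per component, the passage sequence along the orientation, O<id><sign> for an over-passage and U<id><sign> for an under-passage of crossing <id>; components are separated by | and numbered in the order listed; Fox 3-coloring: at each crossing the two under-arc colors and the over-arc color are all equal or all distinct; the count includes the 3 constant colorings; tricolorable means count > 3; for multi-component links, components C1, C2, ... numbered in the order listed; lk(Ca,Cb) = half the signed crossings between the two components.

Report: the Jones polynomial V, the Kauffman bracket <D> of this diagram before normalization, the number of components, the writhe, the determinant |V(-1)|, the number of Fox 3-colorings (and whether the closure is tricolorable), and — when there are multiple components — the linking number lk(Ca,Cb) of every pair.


V = t^-8 - 2t^-7 + t^-6 - 2t^-5 + 2t^-4 + t^-2
<D> = A^-10 + 2A^-2 - 2A^2 + A^6 - 2A^10 + A^14 (w = -6)
1 component over 10 crossings, w = -6
27 Fox colorings among 3^10, |V(-1)| = 9: tricolorable
why: |V(-1)| = 9: so tricolorable, since 3 divides 9


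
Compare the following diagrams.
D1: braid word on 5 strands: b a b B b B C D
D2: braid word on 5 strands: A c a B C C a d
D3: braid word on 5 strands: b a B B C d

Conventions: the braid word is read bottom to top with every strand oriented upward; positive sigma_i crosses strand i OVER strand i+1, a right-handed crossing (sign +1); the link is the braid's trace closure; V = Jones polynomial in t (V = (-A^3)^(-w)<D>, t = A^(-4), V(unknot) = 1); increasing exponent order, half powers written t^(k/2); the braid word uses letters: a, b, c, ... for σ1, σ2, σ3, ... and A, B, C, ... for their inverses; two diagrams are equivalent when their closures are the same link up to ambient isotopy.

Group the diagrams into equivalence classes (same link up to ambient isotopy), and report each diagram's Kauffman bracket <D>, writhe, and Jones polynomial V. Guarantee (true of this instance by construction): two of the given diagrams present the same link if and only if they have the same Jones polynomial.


classes: {D1, D2, D3}
V(D1) = 1  [8 crossings, <D> = 1, w = 0]
V(D2) = 1  [8 crossings, <D> = 1, w = 0]
V(D3) = 1  [6 crossings, <D> = 1, w = 0]
note: one V(t) for all 3 diagrams — one class (guaranteed)


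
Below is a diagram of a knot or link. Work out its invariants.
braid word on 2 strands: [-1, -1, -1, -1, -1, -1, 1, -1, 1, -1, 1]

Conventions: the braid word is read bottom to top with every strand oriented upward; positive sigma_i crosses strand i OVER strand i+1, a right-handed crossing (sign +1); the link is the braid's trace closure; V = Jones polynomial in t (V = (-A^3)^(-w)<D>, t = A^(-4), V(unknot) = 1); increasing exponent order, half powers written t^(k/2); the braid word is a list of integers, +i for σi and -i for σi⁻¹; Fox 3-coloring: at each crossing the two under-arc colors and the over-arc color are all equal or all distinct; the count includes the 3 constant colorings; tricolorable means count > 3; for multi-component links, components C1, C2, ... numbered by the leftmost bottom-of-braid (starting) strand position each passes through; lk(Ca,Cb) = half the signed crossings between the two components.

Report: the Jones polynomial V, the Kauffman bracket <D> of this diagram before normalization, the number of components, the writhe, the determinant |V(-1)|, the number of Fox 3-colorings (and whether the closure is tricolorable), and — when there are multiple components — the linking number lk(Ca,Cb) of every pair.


V(t) = -t^-7 + t^-6 - t^-5 + t^-4 + t^-2
bracket: -A^-7 - A + A^5 - A^9 + A^13, w = -5
1 component, writhe -5, over 11 crossings
det 5, colorings 3 of 3^11 — not tricolorable
observation: free reduction leaves σ1⁻¹ σ1⁻¹ σ1⁻¹ σ1⁻¹ σ1⁻¹ of the original 11 letters


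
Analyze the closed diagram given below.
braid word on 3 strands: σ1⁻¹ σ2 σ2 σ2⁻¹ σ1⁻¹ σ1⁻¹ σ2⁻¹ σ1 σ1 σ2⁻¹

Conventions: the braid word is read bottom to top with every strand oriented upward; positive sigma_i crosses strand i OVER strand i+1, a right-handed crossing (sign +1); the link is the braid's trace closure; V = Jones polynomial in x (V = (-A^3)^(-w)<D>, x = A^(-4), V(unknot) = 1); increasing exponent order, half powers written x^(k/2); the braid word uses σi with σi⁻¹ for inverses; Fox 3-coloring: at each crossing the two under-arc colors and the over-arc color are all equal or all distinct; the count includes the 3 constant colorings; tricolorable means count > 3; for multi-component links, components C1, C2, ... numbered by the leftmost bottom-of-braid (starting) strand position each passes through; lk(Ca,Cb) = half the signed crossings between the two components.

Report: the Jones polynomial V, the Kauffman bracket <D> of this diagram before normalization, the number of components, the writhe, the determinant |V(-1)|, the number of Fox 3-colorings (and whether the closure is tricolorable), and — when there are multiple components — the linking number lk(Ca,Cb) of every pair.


V = -x^-5 + x^-4 - x^-3 + 2x^-2 - x^-1 + 2 - x
<D> = -A^-10 + 2A^-6 - A^-2 + 2A^2 - A^6 + A^10 - A^14 (w = -2)
1 component over 10 crossings, w = -2
9 Fox colorings among 3^10, |V(-1)| = 9: tricolorable
why: det 9 = |V(-1)|; divisible by 3, so tricolorable


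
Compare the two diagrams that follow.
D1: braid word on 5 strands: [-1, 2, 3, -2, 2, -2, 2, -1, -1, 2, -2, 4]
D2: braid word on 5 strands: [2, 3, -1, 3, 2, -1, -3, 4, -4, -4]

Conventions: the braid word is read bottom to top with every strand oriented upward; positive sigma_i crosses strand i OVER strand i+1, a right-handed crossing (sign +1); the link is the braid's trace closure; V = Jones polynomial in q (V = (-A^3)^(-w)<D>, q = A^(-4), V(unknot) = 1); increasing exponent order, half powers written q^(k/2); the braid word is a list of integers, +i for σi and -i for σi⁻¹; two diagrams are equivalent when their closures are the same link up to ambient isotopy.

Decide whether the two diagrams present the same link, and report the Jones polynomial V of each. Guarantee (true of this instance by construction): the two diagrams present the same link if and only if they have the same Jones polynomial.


same link: no
V(D1) = -q^-4 + q^-3 + q^-1  [12 crossings, <D> = A^4 + A^12 - A^16, w = 0]
V(D2) = q^-2 - q^-1 + 2 - 2q + q^2 - q^3 + q^4  (w 0, c 10, <D> = A^-16 - A^-12 + A^-8 - 2A^-4 + 2 - A^4 + A^8)
note: 2 values of V(q) split the 2 diagrams


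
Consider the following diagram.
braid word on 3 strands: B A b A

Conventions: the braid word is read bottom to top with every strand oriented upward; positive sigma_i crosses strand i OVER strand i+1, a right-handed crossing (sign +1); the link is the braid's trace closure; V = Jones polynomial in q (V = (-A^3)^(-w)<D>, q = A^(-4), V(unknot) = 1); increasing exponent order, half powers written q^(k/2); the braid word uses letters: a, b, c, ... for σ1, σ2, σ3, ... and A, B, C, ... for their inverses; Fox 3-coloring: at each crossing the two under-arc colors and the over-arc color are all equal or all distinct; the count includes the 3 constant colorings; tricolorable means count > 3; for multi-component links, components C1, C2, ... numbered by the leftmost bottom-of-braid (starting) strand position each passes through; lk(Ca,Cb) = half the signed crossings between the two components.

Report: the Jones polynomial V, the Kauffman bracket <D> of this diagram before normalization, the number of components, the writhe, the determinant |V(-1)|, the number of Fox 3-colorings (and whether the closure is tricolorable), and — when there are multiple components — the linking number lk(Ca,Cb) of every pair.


V(q) = 1
bracket: A^-6, w = -2
1 component, writhe -2, over 4 crossings
det 1, colorings 3 of 3^4 — not tricolorable
observation: w = -2 (over 4 crossings) is diagram-only; (-A^3)^(2) removes it from V


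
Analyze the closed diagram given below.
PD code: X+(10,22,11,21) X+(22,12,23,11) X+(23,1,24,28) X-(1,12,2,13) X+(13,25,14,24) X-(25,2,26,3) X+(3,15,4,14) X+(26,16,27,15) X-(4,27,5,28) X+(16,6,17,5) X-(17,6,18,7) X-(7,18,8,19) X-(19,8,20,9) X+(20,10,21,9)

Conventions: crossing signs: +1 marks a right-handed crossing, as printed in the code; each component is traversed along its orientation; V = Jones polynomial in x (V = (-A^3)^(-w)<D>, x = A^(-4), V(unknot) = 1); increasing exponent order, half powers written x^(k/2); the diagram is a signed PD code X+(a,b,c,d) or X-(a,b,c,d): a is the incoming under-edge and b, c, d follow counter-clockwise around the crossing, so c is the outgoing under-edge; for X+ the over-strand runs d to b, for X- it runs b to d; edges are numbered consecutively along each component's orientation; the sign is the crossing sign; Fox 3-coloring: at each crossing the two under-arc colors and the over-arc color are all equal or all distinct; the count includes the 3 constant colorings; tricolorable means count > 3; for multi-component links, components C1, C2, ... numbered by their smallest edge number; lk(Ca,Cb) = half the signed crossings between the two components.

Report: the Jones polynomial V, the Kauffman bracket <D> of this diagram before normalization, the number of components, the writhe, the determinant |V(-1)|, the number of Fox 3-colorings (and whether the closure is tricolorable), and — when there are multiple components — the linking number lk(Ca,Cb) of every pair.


V = -x^-1 + 2 - x + 2x^2 - x^3 + x^4 - x^5
<D> = -A^-14 + A^-10 - A^-6 + 2A^-2 - A^2 + 2A^6 - A^10 (w = +2)
1 component over 14 crossings, w = +2
9 Fox colorings among 3^14, |V(-1)| = 9: tricolorable
why: the span of V is 6, forcing >= 6 crossings in any diagram


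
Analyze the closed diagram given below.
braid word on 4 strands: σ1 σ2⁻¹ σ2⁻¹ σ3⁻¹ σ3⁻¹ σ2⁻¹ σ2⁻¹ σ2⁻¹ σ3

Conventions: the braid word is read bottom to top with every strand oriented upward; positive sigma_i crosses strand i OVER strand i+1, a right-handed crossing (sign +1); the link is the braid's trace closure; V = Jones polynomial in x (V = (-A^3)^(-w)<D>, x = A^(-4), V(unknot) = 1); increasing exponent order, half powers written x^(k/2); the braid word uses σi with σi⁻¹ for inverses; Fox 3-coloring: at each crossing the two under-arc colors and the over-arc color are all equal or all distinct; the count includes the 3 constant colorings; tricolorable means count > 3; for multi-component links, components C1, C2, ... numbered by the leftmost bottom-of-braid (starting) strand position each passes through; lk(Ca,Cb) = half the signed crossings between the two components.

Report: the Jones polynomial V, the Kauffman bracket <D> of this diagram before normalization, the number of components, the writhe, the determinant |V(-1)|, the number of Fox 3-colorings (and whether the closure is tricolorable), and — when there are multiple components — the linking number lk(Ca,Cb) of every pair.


V = -x^-9 + 2x^-8 - 3x^-7 + 3x^-6 - 3x^-5 + 3x^-4 - x^-3 + x^-2
<D> = -A^-7 + A^-3 - 3A + 3A^5 - 3A^9 + 3A^13 - 2A^17 + A^21 (w = -5)
1 component over 9 crossings, w = -5
3 Fox colorings among 3^9, |V(-1)| = 17: not tricolorable
why: V spans 7 powers of x: at least 7 crossings in any diagram


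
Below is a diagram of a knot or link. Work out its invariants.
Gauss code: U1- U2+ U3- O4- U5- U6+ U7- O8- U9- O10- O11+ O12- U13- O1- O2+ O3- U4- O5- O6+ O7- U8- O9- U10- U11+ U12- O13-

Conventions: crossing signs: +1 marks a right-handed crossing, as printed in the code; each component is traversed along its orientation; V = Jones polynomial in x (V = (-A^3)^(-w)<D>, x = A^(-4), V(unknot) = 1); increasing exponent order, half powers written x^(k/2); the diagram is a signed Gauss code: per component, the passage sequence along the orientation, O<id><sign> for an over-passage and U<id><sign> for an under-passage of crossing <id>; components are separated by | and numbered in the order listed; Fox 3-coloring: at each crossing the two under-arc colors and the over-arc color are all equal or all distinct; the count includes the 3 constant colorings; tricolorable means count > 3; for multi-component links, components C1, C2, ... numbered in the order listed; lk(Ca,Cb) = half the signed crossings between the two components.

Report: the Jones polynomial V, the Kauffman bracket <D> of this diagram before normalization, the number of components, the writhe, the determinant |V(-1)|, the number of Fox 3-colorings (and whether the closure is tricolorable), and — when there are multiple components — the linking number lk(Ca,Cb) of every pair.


V = -x^-10 + x^-9 - x^-8 + x^-7 - x^-6 + x^-5 + x^-3
<D> = -A^-9 - A^-1 + A^3 - A^7 + A^11 - A^15 + A^19 (w = -7)
1 component over 13 crossings, w = -7
3 Fox colorings among 3^13, |V(-1)| = 7: not tricolorable
why: |V(-1)| = 7: so not tricolorable, since 3 does not divide 7


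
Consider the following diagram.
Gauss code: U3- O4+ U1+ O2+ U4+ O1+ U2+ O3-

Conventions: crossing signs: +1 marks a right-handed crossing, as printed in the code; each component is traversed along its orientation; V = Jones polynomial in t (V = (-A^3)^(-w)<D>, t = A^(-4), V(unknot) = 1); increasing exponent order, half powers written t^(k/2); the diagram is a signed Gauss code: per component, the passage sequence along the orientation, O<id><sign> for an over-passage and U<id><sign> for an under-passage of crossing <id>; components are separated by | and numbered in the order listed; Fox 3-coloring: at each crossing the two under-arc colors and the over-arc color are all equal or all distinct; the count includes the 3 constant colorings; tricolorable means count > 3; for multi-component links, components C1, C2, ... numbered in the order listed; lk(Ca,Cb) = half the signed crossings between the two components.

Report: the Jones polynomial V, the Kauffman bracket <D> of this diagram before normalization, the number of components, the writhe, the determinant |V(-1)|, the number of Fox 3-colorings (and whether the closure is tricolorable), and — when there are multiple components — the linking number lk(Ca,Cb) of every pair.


V(t) = t + t^3 - t^4
bracket: -A^-10 + A^-6 + A^2, w = +2
1 component, writhe +2, over 4 crossings
det 3, colorings 9 of 3^4 — tricolorable
observation: w = +2 shifts under R1 moves; the (-A^3)^(-2) factor cancels that in V


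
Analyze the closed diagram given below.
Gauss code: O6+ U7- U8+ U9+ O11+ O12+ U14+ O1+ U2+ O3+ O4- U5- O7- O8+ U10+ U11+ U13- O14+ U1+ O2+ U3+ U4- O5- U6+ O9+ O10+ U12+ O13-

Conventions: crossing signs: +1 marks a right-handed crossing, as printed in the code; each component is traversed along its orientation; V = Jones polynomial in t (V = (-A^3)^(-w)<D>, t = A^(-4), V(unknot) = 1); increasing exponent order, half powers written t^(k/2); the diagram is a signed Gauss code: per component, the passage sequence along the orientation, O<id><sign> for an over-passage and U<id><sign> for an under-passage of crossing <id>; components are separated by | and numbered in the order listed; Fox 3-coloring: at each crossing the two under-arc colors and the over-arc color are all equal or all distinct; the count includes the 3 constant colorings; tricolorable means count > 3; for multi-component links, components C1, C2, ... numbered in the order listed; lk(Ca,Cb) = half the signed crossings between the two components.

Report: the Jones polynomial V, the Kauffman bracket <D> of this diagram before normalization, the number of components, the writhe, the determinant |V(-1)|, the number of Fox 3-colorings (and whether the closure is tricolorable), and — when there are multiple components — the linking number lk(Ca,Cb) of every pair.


V(t) = t^2 + 2t^4 - 2t^5 + t^6 - 2t^7 + t^8
bracket: A^-14 - 2A^-10 + A^-6 - 2A^-2 + 2A^2 + A^10, w = +6
1 component, writhe +6, over 14 crossings
det 9, colorings 27 of 3^14 — tricolorable
observation: w = +6 shifts under R1 moves; the (-A^3)^(-6) factor cancels that in V


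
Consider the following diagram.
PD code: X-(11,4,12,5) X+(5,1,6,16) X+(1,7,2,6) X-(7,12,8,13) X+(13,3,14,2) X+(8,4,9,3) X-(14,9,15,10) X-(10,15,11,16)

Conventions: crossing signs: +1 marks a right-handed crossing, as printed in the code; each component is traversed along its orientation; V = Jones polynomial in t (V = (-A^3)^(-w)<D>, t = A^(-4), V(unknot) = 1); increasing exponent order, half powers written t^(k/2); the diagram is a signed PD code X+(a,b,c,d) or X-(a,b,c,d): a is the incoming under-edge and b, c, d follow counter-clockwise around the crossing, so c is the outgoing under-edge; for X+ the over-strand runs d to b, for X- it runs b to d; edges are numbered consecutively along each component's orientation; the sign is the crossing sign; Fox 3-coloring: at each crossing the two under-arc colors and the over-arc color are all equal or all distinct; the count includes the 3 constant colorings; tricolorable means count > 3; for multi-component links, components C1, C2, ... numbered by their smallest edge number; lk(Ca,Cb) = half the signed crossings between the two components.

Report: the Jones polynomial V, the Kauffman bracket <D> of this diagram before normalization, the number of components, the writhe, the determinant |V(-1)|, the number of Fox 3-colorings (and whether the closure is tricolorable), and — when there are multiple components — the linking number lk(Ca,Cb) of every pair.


V(t) = -t^-3 + t^-2 - t^-1 + 3 - t + t^2 - t^3
bracket: -A^-12 + A^-8 - A^-4 + 3 - A^4 + A^8 - A^12, w = 0
1 component, writhe 0, over 8 crossings
det 9, colorings 27 of 3^8 — tricolorable
observation: V is palindromic (span 6, det 9): t -> 1/t fixes it; necessary, not sufficient, for amphichirality


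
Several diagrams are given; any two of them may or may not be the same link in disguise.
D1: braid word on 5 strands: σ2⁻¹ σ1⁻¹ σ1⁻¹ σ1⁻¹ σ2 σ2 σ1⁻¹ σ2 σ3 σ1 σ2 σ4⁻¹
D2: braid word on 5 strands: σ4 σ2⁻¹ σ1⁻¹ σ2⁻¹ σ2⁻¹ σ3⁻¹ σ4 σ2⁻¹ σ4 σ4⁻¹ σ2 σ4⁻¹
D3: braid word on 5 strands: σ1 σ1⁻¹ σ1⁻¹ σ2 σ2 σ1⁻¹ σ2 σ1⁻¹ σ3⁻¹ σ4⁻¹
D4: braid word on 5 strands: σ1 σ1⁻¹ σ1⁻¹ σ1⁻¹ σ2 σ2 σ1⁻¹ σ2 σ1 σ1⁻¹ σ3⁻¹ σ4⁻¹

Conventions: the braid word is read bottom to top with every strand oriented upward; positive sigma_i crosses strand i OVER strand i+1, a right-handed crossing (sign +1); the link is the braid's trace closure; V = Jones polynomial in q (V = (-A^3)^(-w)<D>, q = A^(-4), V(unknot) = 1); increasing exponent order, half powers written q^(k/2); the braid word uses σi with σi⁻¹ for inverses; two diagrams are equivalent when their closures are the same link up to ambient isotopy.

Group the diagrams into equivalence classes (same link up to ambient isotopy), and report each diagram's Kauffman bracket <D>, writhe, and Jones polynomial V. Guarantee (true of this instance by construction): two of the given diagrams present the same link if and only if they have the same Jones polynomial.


equivalence classes: {D1, D3, D4} | {D2}
D1 (bracket -A^-12 + 2A^-8 - 2A^-4 + 3 - 2A^4 + 2A^8 - A^12; 12 crossings at w = 0): V = -q^-3 + 2q^-2 - 2q^-1 + 3 - 2q + 2q^2 - q^3
V(D2) = -q^-4 + q^-3 + q^-1  [12 crossings, <D> = A^-8 + 1 - A^4, w = -4]
V(D3) = -q^-3 + 2q^-2 - 2q^-1 + 3 - 2q + 2q^2 - q^3  [10 crossings, <D> = -A^-18 + 2A^-14 - 2A^-10 + 3A^-6 - 2A^-2 + 2A^2 - A^6, w = -2]
D4 (bracket -A^-18 + 2A^-14 - 2A^-10 + 3A^-6 - 2A^-2 + 2A^2 - A^6; 12 crossings at w = -2): V = -q^-3 + 2q^-2 - 2q^-1 + 3 - 2q + 2q^2 - q^3
observation: 2 values of V(q) split the 4 diagrams


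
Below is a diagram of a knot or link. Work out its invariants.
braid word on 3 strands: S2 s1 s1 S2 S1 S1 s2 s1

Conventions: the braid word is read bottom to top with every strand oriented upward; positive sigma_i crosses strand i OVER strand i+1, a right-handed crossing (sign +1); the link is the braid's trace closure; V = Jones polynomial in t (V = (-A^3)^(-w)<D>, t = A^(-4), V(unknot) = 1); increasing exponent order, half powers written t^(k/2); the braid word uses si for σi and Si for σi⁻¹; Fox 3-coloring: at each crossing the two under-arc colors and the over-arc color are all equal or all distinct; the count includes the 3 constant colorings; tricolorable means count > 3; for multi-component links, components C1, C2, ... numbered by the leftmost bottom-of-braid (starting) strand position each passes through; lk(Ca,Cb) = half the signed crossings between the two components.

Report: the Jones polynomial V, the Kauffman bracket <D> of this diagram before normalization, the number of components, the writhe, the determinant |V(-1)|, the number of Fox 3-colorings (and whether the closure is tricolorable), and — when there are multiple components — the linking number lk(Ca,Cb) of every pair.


V(t) = -t^-3 + t^-2 - t^-1 + 3 - t + t^2 - t^3
bracket: -A^-12 + A^-8 - A^-4 + 3 - A^4 + A^8 - A^12, w = 0
1 component, writhe 0, over 8 crossings
det 9, colorings 27 of 3^8 — tricolorable
observation: |V(-1)| = 9: so tricolorable, since 3 divides 9
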